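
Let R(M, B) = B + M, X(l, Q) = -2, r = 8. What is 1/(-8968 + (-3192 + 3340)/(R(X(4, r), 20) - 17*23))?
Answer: -373/3345212 ≈ -0.00011150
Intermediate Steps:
1/(-8968 + (-3192 + 3340)/(R(X(4, r), 20) - 17*23)) = 1/(-8968 + (-3192 + 3340)/((20 - 2) - 17*23)) = 1/(-8968 + 148/(18 - 391)) = 1/(-8968 + 148/(-373)) = 1/(-8968 + 148*(-1/373)) = 1/(-8968 - 148/373) = 1/(-3345212/373) = -373/3345212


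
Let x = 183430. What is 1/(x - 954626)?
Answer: -1/771196 ≈ -1.2967e-6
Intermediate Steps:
1/(x - 954626) = 1/(183430 - 954626) = 1/(-771196) = -1/771196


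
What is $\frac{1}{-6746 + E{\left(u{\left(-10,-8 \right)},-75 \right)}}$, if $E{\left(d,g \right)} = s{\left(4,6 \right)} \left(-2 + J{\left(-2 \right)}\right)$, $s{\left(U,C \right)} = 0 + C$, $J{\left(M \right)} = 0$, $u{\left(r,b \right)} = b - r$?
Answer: $- \frac{1}{6758} \approx -0.00014797$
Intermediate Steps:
$s{\left(U,C \right)} = C$
$E{\left(d,g \right)} = -12$ ($E{\left(d,g \right)} = 6 \left(-2 + 0\right) = 6 \left(-2\right) = -12$)
$\frac{1}{-6746 + E{\left(u{\left(-10,-8 \right)},-75 \right)}} = \frac{1}{-6746 - 12} = \frac{1}{-6758} = - \frac{1}{6758}$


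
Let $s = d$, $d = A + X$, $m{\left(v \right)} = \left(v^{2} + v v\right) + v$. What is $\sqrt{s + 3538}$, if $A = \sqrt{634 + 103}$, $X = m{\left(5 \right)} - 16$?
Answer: $\sqrt{3577 + \sqrt{737}} \approx 60.035$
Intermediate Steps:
$m{\left(v \right)} = v + 2 v^{2}$ ($m{\left(v \right)} = \left(v^{2} + v^{2}\right) + v = 2 v^{2} + v = v + 2 v^{2}$)
$X = 39$ ($X = 5 \left(1 + 2 \cdot 5\right) - 16 = 5 \left(1 + 10\right) - 16 = 5 \cdot 11 - 16 = 55 - 16 = 39$)
$A = \sqrt{737} \approx 27.148$
$d = 39 + \sqrt{737}$ ($d = \sqrt{737} + 39 = 39 + \sqrt{737} \approx 66.148$)
$s = 39 + \sqrt{737} \approx 66.148$
$\sqrt{s + 3538} = \sqrt{\left(39 + \sqrt{737}\right) + 3538} = \sqrt{3577 + \sqrt{737}}$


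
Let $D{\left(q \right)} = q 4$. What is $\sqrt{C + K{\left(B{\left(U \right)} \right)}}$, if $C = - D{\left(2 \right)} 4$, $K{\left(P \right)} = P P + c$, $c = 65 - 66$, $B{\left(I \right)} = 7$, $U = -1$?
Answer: $4$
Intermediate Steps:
$D{\left(q \right)} = 4 q$
$c = -1$
$K{\left(P \right)} = -1 + P^{2}$ ($K{\left(P \right)} = P P - 1 = P^{2} - 1 = -1 + P^{2}$)
$C = -32$ ($C = - 4 \cdot 2 \cdot 4 = \left(-1\right) 8 \cdot 4 = \left(-8\right) 4 = -32$)
$\sqrt{C + K{\left(B{\left(U \right)} \right)}} = \sqrt{-32 - \left(1 - 7^{2}\right)} = \sqrt{-32 + \left(-1 + 49\right)} = \sqrt{-32 + 48} = \sqrt{16} = 4$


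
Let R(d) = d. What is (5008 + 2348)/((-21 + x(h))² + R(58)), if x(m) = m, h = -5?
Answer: 3678/367 ≈ 10.022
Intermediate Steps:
(5008 + 2348)/((-21 + x(h))² + R(58)) = (5008 + 2348)/((-21 - 5)² + 58) = 7356/((-26)² + 58) = 7356/(676 + 58) = 7356/734 = 7356*(1/734) = 3678/367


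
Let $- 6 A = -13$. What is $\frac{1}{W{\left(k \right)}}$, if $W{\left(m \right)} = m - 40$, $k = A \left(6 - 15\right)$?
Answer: $- \frac{2}{119} \approx -0.016807$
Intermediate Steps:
$A = \frac{13}{6}$ ($A = \left(- \frac{1}{6}\right) \left(-13\right) = \frac{13}{6} \approx 2.1667$)
$k = - \frac{39}{2}$ ($k = \frac{13 \left(6 - 15\right)}{6} = \frac{13}{6} \left(-9\right) = - \frac{39}{2} \approx -19.5$)
$W{\left(m \right)} = -40 + m$ ($W{\left(m \right)} = m - 40 = -40 + m$)
$\frac{1}{W{\left(k \right)}} = \frac{1}{-40 - \frac{39}{2}} = \frac{1}{- \frac{119}{2}} = - \frac{2}{119}$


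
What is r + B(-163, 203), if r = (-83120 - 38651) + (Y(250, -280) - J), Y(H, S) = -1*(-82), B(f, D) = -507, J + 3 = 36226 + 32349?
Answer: -190768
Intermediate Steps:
J = 68572 (J = -3 + (36226 + 32349) = -3 + 68575 = 68572)
Y(H, S) = 82
r = -190261 (r = (-83120 - 38651) + (82 - 1*68572) = -121771 + (82 - 68572) = -121771 - 68490 = -190261)
r + B(-163, 203) = -190261 - 507 = -190768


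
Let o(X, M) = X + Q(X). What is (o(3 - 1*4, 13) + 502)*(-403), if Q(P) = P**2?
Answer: -202306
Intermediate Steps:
o(X, M) = X + X**2
(o(3 - 1*4, 13) + 502)*(-403) = ((3 - 1*4)*(1 + (3 - 1*4)) + 502)*(-403) = ((3 - 4)*(1 + (3 - 4)) + 502)*(-403) = (-(1 - 1) + 502)*(-403) = (-1*0 + 502)*(-403) = (0 + 502)*(-403) = 502*(-403) = -202306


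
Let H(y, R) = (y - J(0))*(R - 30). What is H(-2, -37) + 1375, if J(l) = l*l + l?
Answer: 1509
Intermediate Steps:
J(l) = l + l**2 (J(l) = l**2 + l = l + l**2)
H(y, R) = y*(-30 + R) (H(y, R) = (y - 0*(1 + 0))*(R - 30) = (y - 0)*(-30 + R) = (y - 1*0)*(-30 + R) = (y + 0)*(-30 + R) = y*(-30 + R))
H(-2, -37) + 1375 = -2*(-30 - 37) + 1375 = -2*(-67) + 1375 = 134 + 1375 = 1509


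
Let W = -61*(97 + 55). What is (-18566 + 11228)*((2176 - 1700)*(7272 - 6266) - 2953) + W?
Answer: -3492185486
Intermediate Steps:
W = -9272 (W = -61*152 = -9272)
(-18566 + 11228)*((2176 - 1700)*(7272 - 6266) - 2953) + W = (-18566 + 11228)*((2176 - 1700)*(7272 - 6266) - 2953) - 9272 = -7338*(476*1006 - 2953) - 9272 = -7338*(478856 - 2953) - 9272 = -7338*475903 - 9272 = -3492176214 - 9272 = -3492185486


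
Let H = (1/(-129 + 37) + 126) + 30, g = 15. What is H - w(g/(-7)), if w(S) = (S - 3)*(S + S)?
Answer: 603839/4508 ≈ 133.95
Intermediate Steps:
w(S) = 2*S*(-3 + S) (w(S) = (-3 + S)*(2*S) = 2*S*(-3 + S))
H = 14351/92 (H = (1/(-92) + 126) + 30 = (-1/92 + 126) + 30 = 11591/92 + 30 = 14351/92 ≈ 155.99)
H - w(g/(-7)) = 14351/92 - 2*15/(-7)*(-3 + 15/(-7)) = 14351/92 - 2*15*(-⅐)*(-3 + 15*(-⅐)) = 14351/92 - 2*(-15)*(-3 - 15/7)/7 = 14351/92 - 2*(-15)*(-36)/(7*7) = 14351/92 - 1*1080/49 = 14351/92 - 1080/49 = 603839/4508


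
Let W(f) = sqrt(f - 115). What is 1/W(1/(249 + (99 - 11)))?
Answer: -I*sqrt(1451122)/12918 ≈ -0.093252*I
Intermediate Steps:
W(f) = sqrt(-115 + f)
1/W(1/(249 + (99 - 11))) = 1/(sqrt(-115 + 1/(249 + (99 - 11)))) = 1/(sqrt(-115 + 1/(249 + 88))) = 1/(sqrt(-115 + 1/337)) = 1/(sqrt(-38754/337)) = 1/(3*I*sqrt(1451122)/337) = -I*sqrt(1451122)/12918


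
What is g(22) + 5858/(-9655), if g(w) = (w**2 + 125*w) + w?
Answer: 31430822/9655 ≈ 3255.4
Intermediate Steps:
g(w) = w**2 + 126*w
g(22) + 5858/(-9655) = 22*(126 + 22) + 5858/(-9655) = 22*148 + 5858*(-1/9655) = 3256 - 5858/9655 = 31430822/9655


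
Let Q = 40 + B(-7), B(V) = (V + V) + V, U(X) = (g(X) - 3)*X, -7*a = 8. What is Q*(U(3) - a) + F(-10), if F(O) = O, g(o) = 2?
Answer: -317/7 ≈ -45.286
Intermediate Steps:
a = -8/7 (a = -⅐*8 = -8/7 ≈ -1.1429)
U(X) = -X (U(X) = (2 - 3)*X = -X)
B(V) = 3*V (B(V) = 2*V + V = 3*V)
Q = 19 (Q = 40 + 3*(-7) = 40 - 21 = 19)
Q*(U(3) - a) + F(-10) = 19*(-1*3 - 1*(-8/7)) - 10 = 19*(-3 + 8/7) - 10 = 19*(-13/7) - 10 = -247/7 - 10 = -317/7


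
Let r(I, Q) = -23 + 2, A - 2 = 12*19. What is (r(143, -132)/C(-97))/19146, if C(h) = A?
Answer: -7/1467860 ≈ -4.7688e-6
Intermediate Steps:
A = 230 (A = 2 + 12*19 = 2 + 228 = 230)
r(I, Q) = -21
C(h) = 230
(r(143, -132)/C(-97))/19146 = -21/230/19146 = -21*1/230*(1/19146) = -21/230*1/19146 = -7/1467860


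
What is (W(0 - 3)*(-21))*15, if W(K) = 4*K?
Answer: 3780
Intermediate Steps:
(W(0 - 3)*(-21))*15 = ((4*(0 - 3))*(-21))*15 = ((4*(-3))*(-21))*15 = -12*(-21)*15 = 252*15 = 3780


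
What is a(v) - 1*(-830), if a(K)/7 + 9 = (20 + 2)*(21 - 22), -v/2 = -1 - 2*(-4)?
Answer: 613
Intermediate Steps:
v = -14 (v = -2*(-1 - 2*(-4)) = -2*(-1 + 8) = -2*7 = -14)
a(K) = -217 (a(K) = -63 + 7*((20 + 2)*(21 - 22)) = -63 + 7*(22*(-1)) = -63 + 7*(-22) = -63 - 154 = -217)
a(v) - 1*(-830) = -217 - 1*(-830) = -217 + 830 = 613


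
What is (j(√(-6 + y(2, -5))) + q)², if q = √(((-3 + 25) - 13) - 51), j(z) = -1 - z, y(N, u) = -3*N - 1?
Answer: (1 + I*√13 - I*√42)² ≈ -7.2667 - 5.7504*I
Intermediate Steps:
y(N, u) = -1 - 3*N
q = I*√42 (q = √((22 - 13) - 51) = √(9 - 51) = √(-42) = I*√42 ≈ 6.4807*I)
(j(√(-6 + y(2, -5))) + q)² = ((-1 - √(-6 + (-1 - 3*2))) + I*√42)² = ((-1 - √(-6 + (-1 - 6))) + I*√42)² = ((-1 - √(-6 - 7)) + I*√42)² = ((-1 - √(-13)) + I*√42)² = ((-1 - I*√13) + I*√42)² = (-1 + I*√42 - I*√13)²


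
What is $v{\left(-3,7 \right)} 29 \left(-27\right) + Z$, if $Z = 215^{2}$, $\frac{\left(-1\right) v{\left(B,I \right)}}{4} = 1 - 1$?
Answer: $46225$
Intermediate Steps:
$v{\left(B,I \right)} = 0$ ($v{\left(B,I \right)} = - 4 \left(1 - 1\right) = \left(-4\right) 0 = 0$)
$Z = 46225$
$v{\left(-3,7 \right)} 29 \left(-27\right) + Z = 0 \cdot 29 \left(-27\right) + 46225 = 0 \left(-27\right) + 46225 = 0 + 46225 = 46225$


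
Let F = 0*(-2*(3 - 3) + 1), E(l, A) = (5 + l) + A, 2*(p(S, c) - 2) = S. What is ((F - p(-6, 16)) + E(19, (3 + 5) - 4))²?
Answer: 841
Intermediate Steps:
p(S, c) = 2 + S/2
E(l, A) = 5 + A + l
F = 0 (F = 0*(-2*0 + 1) = 0*(0 + 1) = 0*1 = 0)
((F - p(-6, 16)) + E(19, (3 + 5) - 4))² = ((0 - (2 + (½)*(-6))) + (5 + ((3 + 5) - 4) + 19))² = ((0 - (2 - 3)) + (5 + (8 - 4) + 19))² = ((0 - 1*(-1)) + (5 + 4 + 19))² = ((0 + 1) + 28)² = (1 + 28)² = 29² = 841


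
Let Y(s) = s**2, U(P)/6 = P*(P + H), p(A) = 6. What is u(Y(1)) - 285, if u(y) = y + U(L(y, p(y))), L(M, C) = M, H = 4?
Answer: -254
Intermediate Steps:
U(P) = 6*P*(4 + P) (U(P) = 6*(P*(P + 4)) = 6*(P*(4 + P)) = 6*P*(4 + P))
u(y) = y + 6*y*(4 + y)
u(Y(1)) - 285 = 1**2*(25 + 6*1**2) - 285 = 1*(25 + 6*1) - 285 = 1*(25 + 6) - 285 = 1*31 - 285 = 31 - 285 = -254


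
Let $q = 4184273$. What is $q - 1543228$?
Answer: $2641045$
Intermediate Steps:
$q - 1543228 = 4184273 - 1543228 = 2641045$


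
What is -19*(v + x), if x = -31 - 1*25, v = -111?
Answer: 3173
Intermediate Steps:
x = -56 (x = -31 - 25 = -56)
-19*(v + x) = -19*(-111 - 56) = -19*(-167) = 3173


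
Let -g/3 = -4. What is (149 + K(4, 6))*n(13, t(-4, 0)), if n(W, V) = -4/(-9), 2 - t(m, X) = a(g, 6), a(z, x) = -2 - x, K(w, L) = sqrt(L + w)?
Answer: 596/9 + 4*sqrt(10)/9 ≈ 67.628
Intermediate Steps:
g = 12 (g = -3*(-4) = 12)
t(m, X) = 10 (t(m, X) = 2 - (-2 - 1*6) = 2 - (-2 - 6) = 2 - 1*(-8) = 2 + 8 = 10)
n(W, V) = 4/9 (n(W, V) = -4*(-1/9) = 4/9)
(149 + K(4, 6))*n(13, t(-4, 0)) = (149 + sqrt(6 + 4))*(4/9) = (149 + sqrt(10))*(4/9) = 596/9 + 4*sqrt(10)/9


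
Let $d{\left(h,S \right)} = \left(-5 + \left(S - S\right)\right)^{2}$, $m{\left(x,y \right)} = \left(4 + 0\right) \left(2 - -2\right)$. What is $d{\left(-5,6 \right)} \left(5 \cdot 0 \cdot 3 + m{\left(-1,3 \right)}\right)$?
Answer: $400$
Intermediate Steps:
$m{\left(x,y \right)} = 16$ ($m{\left(x,y \right)} = 4 \left(2 + 2\right) = 4 \cdot 4 = 16$)
$d{\left(h,S \right)} = 25$ ($d{\left(h,S \right)} = \left(-5 + 0\right)^{2} = \left(-5\right)^{2} = 25$)
$d{\left(-5,6 \right)} \left(5 \cdot 0 \cdot 3 + m{\left(-1,3 \right)}\right) = 25 \left(5 \cdot 0 \cdot 3 + 16\right) = 25 \left(0 \cdot 3 + 16\right) = 25 \left(0 + 16\right) = 25 \cdot 16 = 400$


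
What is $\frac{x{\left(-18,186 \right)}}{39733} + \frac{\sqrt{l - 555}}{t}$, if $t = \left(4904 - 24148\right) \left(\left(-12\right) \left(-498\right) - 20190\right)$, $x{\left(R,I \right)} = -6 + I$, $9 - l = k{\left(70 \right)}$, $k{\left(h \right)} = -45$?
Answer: $\frac{180}{39733} + \frac{i \sqrt{501}}{273534216} \approx 0.0045302 + 8.1829 \cdot 10^{-8} i$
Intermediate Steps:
$l = 54$ ($l = 9 - -45 = 9 + 45 = 54$)
$t = 273534216$ ($t = - 19244 \left(5976 - 20190\right) = \left(-19244\right) \left(-14214\right) = 273534216$)
$\frac{x{\left(-18,186 \right)}}{39733} + \frac{\sqrt{l - 555}}{t} = \frac{-6 + 186}{39733} + \frac{\sqrt{54 - 555}}{273534216} = 180 \cdot \frac{1}{39733} + \sqrt{-501} \cdot \frac{1}{273534216} = \frac{180}{39733} + i \sqrt{501} \cdot \frac{1}{273534216} = \frac{180}{39733} + \frac{i \sqrt{501}}{273534216}$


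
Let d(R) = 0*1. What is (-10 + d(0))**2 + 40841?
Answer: 40941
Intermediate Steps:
d(R) = 0
(-10 + d(0))**2 + 40841 = (-10 + 0)**2 + 40841 = (-10)**2 + 40841 = 100 + 40841 = 40941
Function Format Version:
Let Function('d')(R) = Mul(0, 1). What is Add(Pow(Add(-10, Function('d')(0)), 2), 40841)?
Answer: 40941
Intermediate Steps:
Function('d')(R) = 0
Add(Pow(Add(-10, Function('d')(0)), 2), 40841) = Add(Pow(Add(-10, 0), 2), 40841) = Add(Pow(-10, 2), 40841) = Add(100, 40841) = 40941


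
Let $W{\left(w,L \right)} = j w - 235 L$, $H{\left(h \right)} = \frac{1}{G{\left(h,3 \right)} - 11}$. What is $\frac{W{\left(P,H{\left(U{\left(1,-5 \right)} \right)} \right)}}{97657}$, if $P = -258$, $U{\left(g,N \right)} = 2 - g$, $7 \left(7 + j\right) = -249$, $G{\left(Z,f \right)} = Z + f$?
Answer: $\frac{11017}{97657} \approx 0.11281$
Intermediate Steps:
$j = - \frac{298}{7}$ ($j = -7 + \frac{1}{7} \left(-249\right) = -7 - \frac{249}{7} = - \frac{298}{7} \approx -42.571$)
$H{\left(h \right)} = \frac{1}{-8 + h}$ ($H{\left(h \right)} = \frac{1}{\left(h + 3\right) - 11} = \frac{1}{\left(3 + h\right) - 11} = \frac{1}{-8 + h}$)
$W{\left(w,L \right)} = - 235 L - \frac{298 w}{7}$ ($W{\left(w,L \right)} = - \frac{298 w}{7} - 235 L = - 235 L - \frac{298 w}{7}$)
$\frac{W{\left(P,H{\left(U{\left(1,-5 \right)} \right)} \right)}}{97657} = \frac{- \frac{235}{-8 + \left(2 - 1\right)} - - \frac{76884}{7}}{97657} = \left(- \frac{235}{-8 + \left(2 - 1\right)} + \frac{76884}{7}\right) \frac{1}{97657} = \left(- \frac{235}{-8 + 1} + \frac{76884}{7}\right) \frac{1}{97657} = \left(- \frac{235}{-7} + \frac{76884}{7}\right) \frac{1}{97657} = \left(\left(-235\right) \left(- \frac{1}{7}\right) + \frac{76884}{7}\right) \frac{1}{97657} = \left(\frac{235}{7} + \frac{76884}{7}\right) \frac{1}{97657} = 11017 \cdot \frac{1}{97657} = \frac{11017}{97657}$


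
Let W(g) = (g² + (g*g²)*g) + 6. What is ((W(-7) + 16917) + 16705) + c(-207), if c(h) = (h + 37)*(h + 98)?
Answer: 54608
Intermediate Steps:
W(g) = 6 + g² + g⁴ (W(g) = (g² + g³*g) + 6 = (g² + g⁴) + 6 = 6 + g² + g⁴)
c(h) = (37 + h)*(98 + h)
((W(-7) + 16917) + 16705) + c(-207) = (((6 + (-7)² + (-7)⁴) + 16917) + 16705) + (3626 + (-207)² + 135*(-207)) = (((6 + 49 + 2401) + 16917) + 16705) + (3626 + 42849 - 27945) = ((2456 + 16917) + 16705) + 18530 = (19373 + 16705) + 18530 = 36078 + 18530 = 54608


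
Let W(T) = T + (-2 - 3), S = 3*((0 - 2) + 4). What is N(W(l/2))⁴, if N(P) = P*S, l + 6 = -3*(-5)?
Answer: 81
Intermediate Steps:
S = 6 (S = 3*(-2 + 4) = 3*2 = 6)
l = 9 (l = -6 - 3*(-5) = -6 + 15 = 9)
W(T) = -5 + T (W(T) = T - 5 = -5 + T)
N(P) = 6*P (N(P) = P*6 = 6*P)
N(W(l/2))⁴ = (6*(-5 + 9/2))⁴ = (6*(-½))⁴ = (-3)⁴ = 81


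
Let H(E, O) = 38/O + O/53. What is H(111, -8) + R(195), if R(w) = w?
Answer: 40301/212 ≈ 190.10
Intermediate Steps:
H(E, O) = 38/O + O/53 (H(E, O) = 38/O + O*(1/53) = 38/O + O/53)
H(111, -8) + R(195) = (38/(-8) + (1/53)*(-8)) + 195 = (38*(-⅛) - 8/53) + 195 = (-19/4 - 8/53) + 195 = -1039/212 + 195 = 40301/212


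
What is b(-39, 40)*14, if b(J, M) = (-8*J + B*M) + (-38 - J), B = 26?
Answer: 18942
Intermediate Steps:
b(J, M) = -38 - 9*J + 26*M (b(J, M) = (-8*J + 26*M) + (-38 - J) = -38 - 9*J + 26*M)
b(-39, 40)*14 = (-38 - 9*(-39) + 26*40)*14 = (-38 + 351 + 1040)*14 = 1353*14 = 18942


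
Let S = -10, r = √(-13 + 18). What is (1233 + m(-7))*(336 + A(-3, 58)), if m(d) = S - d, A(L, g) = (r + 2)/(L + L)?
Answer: 412870 - 205*√5 ≈ 4.1241e+5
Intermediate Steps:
r = √5 ≈ 2.2361
A(L, g) = (2 + √5)/(2*L) (A(L, g) = (√5 + 2)/(L + L) = (2 + √5)/((2*L)) = (2 + √5)*(1/(2*L)) = (2 + √5)/(2*L))
m(d) = -10 - d
(1233 + m(-7))*(336 + A(-3, 58)) = (1233 + (-10 - 1*(-7)))*(336 + (½)*(2 + √5)/(-3)) = (1233 + (-10 + 7))*(336 + (½)*(-⅓)*(2 + √5)) = (1233 - 3)*(336 + (-⅓ - √5/6)) = 1230*(1007/3 - √5/6) = 412870 - 205*√5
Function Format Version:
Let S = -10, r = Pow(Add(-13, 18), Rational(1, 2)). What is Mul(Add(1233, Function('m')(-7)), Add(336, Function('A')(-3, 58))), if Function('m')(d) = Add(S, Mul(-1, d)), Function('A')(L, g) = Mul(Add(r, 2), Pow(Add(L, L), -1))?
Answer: Add(412870, Mul(-205, Pow(5, Rational(1, 2)))) ≈ 4.1241e+5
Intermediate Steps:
r = Pow(5, Rational(1, 2)) ≈ 2.2361
Function('A')(L, g) = Mul(Rational(1, 2), Pow(L, -1), Add(2, Pow(5, Rational(1, 2)))) (Function('A')(L, g) = Mul(Add(Pow(5, Rational(1, 2)), 2), Pow(Add(L, L), -1)) = Mul(Add(2, Pow(5, Rational(1, 2))), Pow(Mul(2, L), -1)) = Mul(Add(2, Pow(5, Rational(1, 2))), Mul(Rational(1, 2), Pow(L, -1))) = Mul(Rational(1, 2), Pow(L, -1), Add(2, Pow(5, Rational(1, 2)))))
Function('m')(d) = Add(-10, Mul(-1, d))
Mul(Add(1233, Function('m')(-7)), Add(336, Function('A')(-3, 58))) = Mul(Add(1233, Add(-10, Mul(-1, -7))), Add(336, Mul(Rational(1, 2), Pow(-3, -1), Add(2, Pow(5, Rational(1, 2)))))) = Mul(Add(1233, Add(-10, 7)), Add(336, Mul(Rational(1, 2), Rational(-1, 3), Add(2, Pow(5, Rational(1, 2)))))) = Mul(Add(1233, -3), Add(336, Add(Rational(-1, 3), Mul(Rational(-1, 6), Pow(5, Rational(1, 2)))))) = Mul(1230, Add(Rational(1007, 3), Mul(Rational(-1, 6), Pow(5, Rational(1, 2))))) = Add(412870, Mul(-205, Pow(5, Rational(1, 2))))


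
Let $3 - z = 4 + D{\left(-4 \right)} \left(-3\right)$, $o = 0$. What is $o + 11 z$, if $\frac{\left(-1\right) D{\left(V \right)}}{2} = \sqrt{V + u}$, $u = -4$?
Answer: $-11 - 132 i \sqrt{2} \approx -11.0 - 186.68 i$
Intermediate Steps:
$D{\left(V \right)} = - 2 \sqrt{-4 + V}$ ($D{\left(V \right)} = - 2 \sqrt{V - 4} = - 2 \sqrt{-4 + V}$)
$z = -1 - 12 i \sqrt{2}$ ($z = 3 - \left(4 + - 2 \sqrt{-4 - 4} \left(-3\right)\right) = 3 - \left(4 + - 2 \sqrt{-8} \left(-3\right)\right) = 3 - \left(4 + - 2 \cdot 2 i \sqrt{2} \left(-3\right)\right) = 3 - \left(4 + - 4 i \sqrt{2} \left(-3\right)\right) = 3 - \left(4 + 12 i \sqrt{2}\right) = -1 - 12 i \sqrt{2} \approx -1.0 - 16.971 i$)
$o + 11 z = 0 + 11 \left(-1 - 12 i \sqrt{2}\right) = 0 - \left(11 + 132 i \sqrt{2}\right) = -11 - 132 i \sqrt{2}$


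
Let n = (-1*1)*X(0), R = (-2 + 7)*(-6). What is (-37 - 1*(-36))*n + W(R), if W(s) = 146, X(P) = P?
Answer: 146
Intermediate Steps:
R = -30 (R = 5*(-6) = -30)
n = 0 (n = -1*1*0 = -1*0 = 0)
(-37 - 1*(-36))*n + W(R) = (-37 - 1*(-36))*0 + 146 = (-37 + 36)*0 + 146 = -1*0 + 146 = 0 + 146 = 146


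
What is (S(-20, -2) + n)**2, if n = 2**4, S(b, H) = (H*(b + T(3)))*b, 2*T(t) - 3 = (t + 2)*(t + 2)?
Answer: 50176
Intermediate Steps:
T(t) = 3/2 + (2 + t)**2/2 (T(t) = 3/2 + ((t + 2)*(t + 2))/2 = 3/2 + ((2 + t)*(2 + t))/2 = 3/2 + (2 + t)**2/2)
S(b, H) = H*b*(14 + b) (S(b, H) = (H*(b + (3/2 + (2 + 3)**2/2)))*b = (H*(b + (3/2 + (1/2)*5**2)))*b = (H*(b + (3/2 + (1/2)*25)))*b = (H*(b + (3/2 + 25/2)))*b = (H*(b + 14))*b = (H*(14 + b))*b = H*b*(14 + b))
n = 16
(S(-20, -2) + n)**2 = (-2*(-20)*(14 - 20) + 16)**2 = (-2*(-20)*(-6) + 16)**2 = (-240 + 16)**2 = (-224)**2 = 50176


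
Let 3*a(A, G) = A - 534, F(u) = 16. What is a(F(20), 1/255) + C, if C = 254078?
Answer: 761716/3 ≈ 2.5391e+5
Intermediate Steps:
a(A, G) = -178 + A/3 (a(A, G) = (A - 534)/3 = (-534 + A)/3 = -178 + A/3)
a(F(20), 1/255) + C = (-178 + (1/3)*16) + 254078 = (-178 + 16/3) + 254078 = -518/3 + 254078 = 761716/3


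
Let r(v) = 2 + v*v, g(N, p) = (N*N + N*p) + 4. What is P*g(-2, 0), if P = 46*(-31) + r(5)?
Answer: -11192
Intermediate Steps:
g(N, p) = 4 + N**2 + N*p (g(N, p) = (N**2 + N*p) + 4 = 4 + N**2 + N*p)
r(v) = 2 + v**2
P = -1399 (P = 46*(-31) + (2 + 5**2) = -1426 + (2 + 25) = -1426 + 27 = -1399)
P*g(-2, 0) = -1399*(4 + (-2)**2 - 2*0) = -1399*(4 + 4 + 0) = -1399*8 = -11192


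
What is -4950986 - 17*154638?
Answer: -7579832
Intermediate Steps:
-4950986 - 17*154638 = -4950986 - 2628846 = -7579832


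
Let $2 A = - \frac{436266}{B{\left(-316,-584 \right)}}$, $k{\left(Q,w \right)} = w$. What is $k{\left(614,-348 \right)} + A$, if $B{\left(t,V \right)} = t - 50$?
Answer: $\frac{30255}{122} \approx 247.99$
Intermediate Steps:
$B{\left(t,V \right)} = -50 + t$ ($B{\left(t,V \right)} = t - 50 = -50 + t$)
$A = \frac{72711}{122}$ ($A = \frac{\left(-436266\right) \frac{1}{-50 - 316}}{2} = \frac{\left(-436266\right) \frac{1}{-366}}{2} = \frac{\left(-436266\right) \left(- \frac{1}{366}\right)}{2} = \frac{1}{2} \cdot \frac{72711}{61} = \frac{72711}{122} \approx 595.99$)
$k{\left(614,-348 \right)} + A = -348 + \frac{72711}{122} = \frac{30255}{122}$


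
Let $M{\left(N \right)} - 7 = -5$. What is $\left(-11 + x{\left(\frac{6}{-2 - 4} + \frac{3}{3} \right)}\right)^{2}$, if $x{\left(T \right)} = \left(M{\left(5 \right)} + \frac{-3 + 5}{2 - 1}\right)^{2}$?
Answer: $25$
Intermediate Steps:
$M{\left(N \right)} = 2$ ($M{\left(N \right)} = 7 - 5 = 2$)
$x{\left(T \right)} = 16$ ($x{\left(T \right)} = \left(2 + \frac{-3 + 5}{2 - 1}\right)^{2} = \left(2 + \frac{2}{1}\right)^{2} = \left(2 + 2 \cdot 1\right)^{2} = \left(2 + 2\right)^{2} = 4^{2} = 16$)
$\left(-11 + x{\left(\frac{6}{-2 - 4} + \frac{3}{3} \right)}\right)^{2} = \left(-11 + 16\right)^{2} = 5^{2} = 25$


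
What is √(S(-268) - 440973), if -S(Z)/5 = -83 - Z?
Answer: I*√441898 ≈ 664.75*I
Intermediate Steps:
S(Z) = 415 + 5*Z (S(Z) = -5*(-83 - Z) = 415 + 5*Z)
√(S(-268) - 440973) = √((415 + 5*(-268)) - 440973) = √((415 - 1340) - 440973) = √(-925 - 440973) = √(-441898) = I*√441898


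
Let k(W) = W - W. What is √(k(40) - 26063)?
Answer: I*√26063 ≈ 161.44*I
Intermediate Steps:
k(W) = 0
√(k(40) - 26063) = √(0 - 26063) = √(-26063) = I*√26063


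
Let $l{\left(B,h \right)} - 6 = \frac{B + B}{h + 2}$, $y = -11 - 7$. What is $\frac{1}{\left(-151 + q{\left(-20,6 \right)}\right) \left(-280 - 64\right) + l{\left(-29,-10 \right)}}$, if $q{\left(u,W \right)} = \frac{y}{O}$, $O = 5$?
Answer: $\frac{20}{1063913} \approx 1.8799 \cdot 10^{-5}$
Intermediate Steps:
$y = -18$
$l{\left(B,h \right)} = 6 + \frac{2 B}{2 + h}$ ($l{\left(B,h \right)} = 6 + \frac{B + B}{h + 2} = 6 + \frac{2 B}{2 + h}$)
$q{\left(u,W \right)} = - \frac{18}{5}$
$\frac{1}{\left(-151 + q{\left(-20,6 \right)}\right) \left(-280 - 64\right) + l{\left(-29,-10 \right)}} = \frac{1}{\left(-151 - \frac{18}{5}\right) \left(-280 - 64\right) + \frac{2 \left(6 - 29 + 3 \left(-10\right)\right)}{2 - 10}} = \frac{1}{\left(- \frac{773}{5}\right) \left(-344\right) + \frac{2 \left(6 - 29 - 30\right)}{-8}} = \frac{1}{\frac{265912}{5} + 2 \left(- \frac{1}{8}\right) \left(-53\right)} = \frac{1}{\frac{265912}{5} + \frac{53}{4}} = \frac{1}{\frac{1063913}{20}} = \frac{20}{1063913}$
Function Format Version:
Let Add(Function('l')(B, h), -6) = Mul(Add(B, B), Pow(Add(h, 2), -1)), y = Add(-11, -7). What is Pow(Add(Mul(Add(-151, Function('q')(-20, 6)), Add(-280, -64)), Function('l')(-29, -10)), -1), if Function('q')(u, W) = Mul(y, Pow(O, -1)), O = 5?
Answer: Rational(20, 1063913) ≈ 1.8799e-5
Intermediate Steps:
y = -18
Function('l')(B, h) = Add(6, Mul(2, B, Pow(Add(2, h), -1))) (Function('l')(B, h) = Add(6, Mul(Add(B, B), Pow(Add(h, 2), -1))) = Add(6, Mul(Mul(2, B), Pow(Add(2, h), -1))) = Add(6, Mul(2, B, Pow(Add(2, h), -1))))
Function('q')(u, W) = Rational(-18, 5) (Function('q')(u, W) = Mul(-18, Pow(5, -1)) = Mul(-18, Rational(1, 5)) = Rational(-18, 5))
Pow(Add(Mul(Add(-151, Function('q')(-20, 6)), Add(-280, -64)), Function('l')(-29, -10)), -1) = Pow(Add(Mul(Add(-151, Rational(-18, 5)), Add(-280, -64)), Mul(2, Pow(Add(2, -10), -1), Add(6, -29, Mul(3, -10)))), -1) = Pow(Add(Mul(Rational(-773, 5), -344), Mul(2, Pow(-8, -1), Add(6, -29, -30))), -1) = Pow(Add(Rational(265912, 5), Mul(2, Rational(-1, 8), -53)), -1) = Pow(Add(Rational(265912, 5), Rational(53, 4)), -1) = Pow(Rational(1063913, 20), -1) = Rational(20, 1063913)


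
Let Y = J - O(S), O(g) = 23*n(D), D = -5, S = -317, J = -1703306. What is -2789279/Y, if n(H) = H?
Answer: 2789279/1703191 ≈ 1.6377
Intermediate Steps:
O(g) = -115 (O(g) = 23*(-5) = -115)
Y = -1703191 (Y = -1703306 - 1*(-115) = -1703306 + 115 = -1703191)
-2789279/Y = -2789279/(-1703191) = -2789279*(-1/1703191) = 2789279/1703191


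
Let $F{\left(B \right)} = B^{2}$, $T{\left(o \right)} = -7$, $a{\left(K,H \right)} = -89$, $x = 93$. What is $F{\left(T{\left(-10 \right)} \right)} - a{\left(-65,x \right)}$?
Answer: $138$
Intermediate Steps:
$F{\left(T{\left(-10 \right)} \right)} - a{\left(-65,x \right)} = \left(-7\right)^{2} - -89 = 49 + 89 = 138$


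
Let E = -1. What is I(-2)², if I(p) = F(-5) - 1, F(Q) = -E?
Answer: 0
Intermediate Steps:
F(Q) = 1 (F(Q) = -1*(-1) = 1)
I(p) = 0 (I(p) = 1 - 1 = 0)
I(-2)² = 0² = 0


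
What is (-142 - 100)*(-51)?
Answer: 12342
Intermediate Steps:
(-142 - 100)*(-51) = -242*(-51) = 12342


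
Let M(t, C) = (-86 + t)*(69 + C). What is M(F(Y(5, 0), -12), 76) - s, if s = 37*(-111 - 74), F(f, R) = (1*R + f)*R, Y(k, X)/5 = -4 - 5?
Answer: 93555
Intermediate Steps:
Y(k, X) = -45 (Y(k, X) = 5*(-4 - 5) = 5*(-9) = -45)
F(f, R) = R*(R + f) (F(f, R) = (R + f)*R = R*(R + f))
s = -6845 (s = 37*(-185) = -6845)
M(F(Y(5, 0), -12), 76) - s = (-5934 - 86*76 + 69*(-12*(-12 - 45)) + 76*(-12*(-12 - 45))) - 1*(-6845) = (-5934 - 6536 + 69*(-12*(-57)) + 76*(-12*(-57))) + 6845 = (-5934 - 6536 + 69*684 + 76*684) + 6845 = (-5934 - 6536 + 47196 + 51984) + 6845 = 86710 + 6845 = 93555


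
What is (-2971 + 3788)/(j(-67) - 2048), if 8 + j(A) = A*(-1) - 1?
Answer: -817/1990 ≈ -0.41055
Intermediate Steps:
j(A) = -9 - A (j(A) = -8 + (A*(-1) - 1) = -8 + (-A - 1) = -8 + (-1 - A) = -9 - A)
(-2971 + 3788)/(j(-67) - 2048) = (-2971 + 3788)/((-9 - 1*(-67)) - 2048) = 817/((-9 + 67) - 2048) = 817/(58 - 2048) = 817/(-1990) = 817*(-1/1990) = -817/1990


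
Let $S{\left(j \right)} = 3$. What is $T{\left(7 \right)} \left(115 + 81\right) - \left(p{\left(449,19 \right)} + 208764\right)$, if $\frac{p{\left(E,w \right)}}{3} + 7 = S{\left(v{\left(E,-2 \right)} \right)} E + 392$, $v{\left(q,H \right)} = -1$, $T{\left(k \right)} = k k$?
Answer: $-204356$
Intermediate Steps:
$T{\left(k \right)} = k^{2}$
$p{\left(E,w \right)} = 1155 + 9 E$ ($p{\left(E,w \right)} = -21 + 3 \left(3 E + 392\right) = -21 + 3 \left(392 + 3 E\right) = -21 + \left(1176 + 9 E\right) = 1155 + 9 E$)
$T{\left(7 \right)} \left(115 + 81\right) - \left(p{\left(449,19 \right)} + 208764\right) = 7^{2} \left(115 + 81\right) - \left(\left(1155 + 9 \cdot 449\right) + 208764\right) = 49 \cdot 196 - \left(\left(1155 + 4041\right) + 208764\right) = 9604 - \left(5196 + 208764\right) = 9604 - 213960 = -204356$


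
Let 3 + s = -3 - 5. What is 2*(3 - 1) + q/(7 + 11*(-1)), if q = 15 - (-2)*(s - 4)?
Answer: 31/4 ≈ 7.7500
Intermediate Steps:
s = -11 (s = -3 + (-3 - 5) = -3 - 8 = -11)
q = -15 (q = 15 - (-2)*(-11 - 4) = 15 - (-2)*(-15) = 15 - 1*30 = 15 - 30 = -15)
2*(3 - 1) + q/(7 + 11*(-1)) = 2*(3 - 1) - 15/(7 + 11*(-1)) = 2*2 - 15/(7 - 11) = 4 - 15/(-4) = 4 - 15*(-1/4) = 4 + 15/4 = 31/4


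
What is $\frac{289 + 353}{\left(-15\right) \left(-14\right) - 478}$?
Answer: $- \frac{321}{134} \approx -2.3955$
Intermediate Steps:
$\frac{289 + 353}{\left(-15\right) \left(-14\right) - 478} = \frac{642}{210 - 478} = \frac{642}{-268} = 642 \left(- \frac{1}{268}\right) = - \frac{321}{134}$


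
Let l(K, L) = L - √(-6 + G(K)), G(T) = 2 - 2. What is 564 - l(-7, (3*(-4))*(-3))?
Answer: 528 + I*√6 ≈ 528.0 + 2.4495*I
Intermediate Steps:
G(T) = 0
l(K, L) = L - I*√6 (l(K, L) = L - √(-6 + 0) = L - √(-6) = L - I*√6)
564 - l(-7, (3*(-4))*(-3)) = 564 - ((3*(-4))*(-3) - I*√6) = 564 - (-12*(-3) - I*√6) = 564 - (36 - I*√6) = 564 + (-36 + I*√6) = 528 + I*√6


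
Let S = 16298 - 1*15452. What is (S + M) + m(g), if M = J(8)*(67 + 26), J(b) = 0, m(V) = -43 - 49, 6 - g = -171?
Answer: 754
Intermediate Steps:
g = 177 (g = 6 - 1*(-171) = 6 + 171 = 177)
m(V) = -92
S = 846 (S = 16298 - 15452 = 846)
M = 0 (M = 0*(67 + 26) = 0*93 = 0)
(S + M) + m(g) = (846 + 0) - 92 = 846 - 92 = 754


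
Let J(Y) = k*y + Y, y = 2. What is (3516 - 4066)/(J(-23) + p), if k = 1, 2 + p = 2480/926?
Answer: 254650/9409 ≈ 27.065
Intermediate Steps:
p = 314/463 (p = -2 + 2480/926 = -2 + 2480*(1/926) = -2 + 1240/463 = 314/463 ≈ 0.67819)
J(Y) = 2 + Y (J(Y) = 1*2 + Y = 2 + Y)
(3516 - 4066)/(J(-23) + p) = (3516 - 4066)/((2 - 23) + 314/463) = -550/(-21 + 314/463) = -550/(-9409/463) = -550*(-463/9409) = 254650/9409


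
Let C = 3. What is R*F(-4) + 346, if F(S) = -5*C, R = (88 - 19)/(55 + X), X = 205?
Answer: 17785/52 ≈ 342.02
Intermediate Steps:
R = 69/260 (R = (88 - 19)/(55 + 205) = 69/260 ≈ 0.26538)
F(S) = -15 (F(S) = -5*3 = -15)
R*F(-4) + 346 = (69/260)*(-15) + 346 = -207/52 + 346 = 17785/52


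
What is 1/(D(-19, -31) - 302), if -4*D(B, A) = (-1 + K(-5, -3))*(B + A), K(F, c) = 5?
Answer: -1/252 ≈ -0.0039683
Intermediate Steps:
D(B, A) = -A - B (D(B, A) = -(-1 + 5)*(B + A)/4 = -(A + B) = -(4*A + 4*B)/4 = -A - B)
1/(D(-19, -31) - 302) = 1/((-1*(-31) - 1*(-19)) - 302) = 1/((31 + 19) - 302) = 1/(50 - 302) = 1/(-252) = -1/252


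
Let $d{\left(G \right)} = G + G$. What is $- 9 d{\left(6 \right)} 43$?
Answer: $-4644$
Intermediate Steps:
$d{\left(G \right)} = 2 G$
$- 9 d{\left(6 \right)} 43 = - 9 \cdot 2 \cdot 6 \cdot 43 = \left(-9\right) 12 \cdot 43 = \left(-108\right) 43 = -4644$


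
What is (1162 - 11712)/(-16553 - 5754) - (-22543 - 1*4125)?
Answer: 594893626/22307 ≈ 26668.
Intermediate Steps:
(1162 - 11712)/(-16553 - 5754) - (-22543 - 1*4125) = -10550/(-22307) - (-22543 - 4125) = -10550*(-1/22307) - 1*(-26668) = 10550/22307 + 26668 = 594893626/22307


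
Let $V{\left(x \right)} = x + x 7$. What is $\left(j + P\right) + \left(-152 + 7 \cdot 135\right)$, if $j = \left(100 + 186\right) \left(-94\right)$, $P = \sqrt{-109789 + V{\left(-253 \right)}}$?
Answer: $-26091 + i \sqrt{111813} \approx -26091.0 + 334.38 i$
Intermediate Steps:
$V{\left(x \right)} = 8 x$ ($V{\left(x \right)} = x + 7 x = 8 x$)
$P = i \sqrt{111813}$ ($P = \sqrt{-109789 + 8 \left(-253\right)} = \sqrt{-109789 - 2024} = \sqrt{-111813} = i \sqrt{111813} \approx 334.38 i$)
$j = -26884$ ($j = 286 \left(-94\right) = -26884$)
$\left(j + P\right) + \left(-152 + 7 \cdot 135\right) = \left(-26884 + i \sqrt{111813}\right) + \left(-152 + 7 \cdot 135\right) = \left(-26884 + i \sqrt{111813}\right) + \left(-152 + 945\right) = \left(-26884 + i \sqrt{111813}\right) + 793 = -26091 + i \sqrt{111813}$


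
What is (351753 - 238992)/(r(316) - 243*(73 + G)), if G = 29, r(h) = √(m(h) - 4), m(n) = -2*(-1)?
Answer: -127040643/27924809 - 10251*I*√2/55849618 ≈ -4.5494 - 0.00025957*I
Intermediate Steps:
m(n) = 2
r(h) = I*√2 (r(h) = √(2 - 4) = √(-2) = I*√2)
(351753 - 238992)/(r(316) - 243*(73 + G)) = (351753 - 238992)/(I*√2 - 243*(73 + 29)) = 112761/(I*√2 - 243*102) = 112761/(I*√2 - 24786) = 112761/(-24786 + I*√2)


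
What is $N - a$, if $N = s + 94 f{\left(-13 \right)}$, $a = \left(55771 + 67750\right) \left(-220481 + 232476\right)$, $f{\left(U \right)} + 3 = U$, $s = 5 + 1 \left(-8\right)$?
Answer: $-1481635902$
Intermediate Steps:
$s = -3$ ($s = 5 - 8 = -3$)
$f{\left(U \right)} = -3 + U$
$a = 1481634395$ ($a = 123521 \cdot 11995 = 1481634395$)
$N = -1507$ ($N = -3 + 94 \left(-3 - 13\right) = -3 + 94 \left(-16\right) = -3 - 1504 = -1507$)
$N - a = -1507 - 1481634395 = -1481635902$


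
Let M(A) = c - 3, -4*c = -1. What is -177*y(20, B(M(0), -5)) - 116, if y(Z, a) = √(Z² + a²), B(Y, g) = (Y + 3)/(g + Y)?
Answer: -116 - 177*√384401/31 ≈ -3656.0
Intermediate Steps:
c = ¼ (c = -¼*(-1) = ¼ ≈ 0.25000)
M(A) = -11/4 (M(A) = ¼ - 3 = -11/4)
B(Y, g) = (3 + Y)/(Y + g)
-177*y(20, B(M(0), -5)) - 116 = -177*√(20² + ((3 - 11/4)/(-11/4 - 5))²) - 116 = -177*√(400 + ((¼)/(-31/4))²) - 116 = -177*√(400 + (-4/31*¼)²) - 116 = -177*√(400 + (-1/31)²) - 116 = -177*√(400 + 1/961) - 116 = -177*√384401/31 - 116 = -116 - 177*√384401/31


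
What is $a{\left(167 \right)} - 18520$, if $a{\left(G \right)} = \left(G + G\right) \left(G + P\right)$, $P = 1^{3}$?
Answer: $37592$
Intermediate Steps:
$P = 1$
$a{\left(G \right)} = 2 G \left(1 + G\right)$ ($a{\left(G \right)} = \left(G + G\right) \left(G + 1\right) = 2 G \left(1 + G\right)$)
$a{\left(167 \right)} - 18520 = 2 \cdot 167 \left(1 + 167\right) - 18520 = 2 \cdot 167 \cdot 168 - 18520 = 56112 - 18520 = 37592$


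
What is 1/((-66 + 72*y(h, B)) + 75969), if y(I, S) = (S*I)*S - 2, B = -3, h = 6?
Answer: 1/79647 ≈ 1.2555e-5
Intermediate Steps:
y(I, S) = -2 + I*S² (y(I, S) = (I*S)*S - 2 = I*S² - 2 = -2 + I*S²)
1/((-66 + 72*y(h, B)) + 75969) = 1/((-66 + 72*(-2 + 6*(-3)²)) + 75969) = 1/((-66 + 72*(-2 + 6*9)) + 75969) = 1/((-66 + 72*(-2 + 54)) + 75969) = 1/((-66 + 72*52) + 75969) = 1/((-66 + 3744) + 75969) = 1/(3678 + 75969) = 1/79647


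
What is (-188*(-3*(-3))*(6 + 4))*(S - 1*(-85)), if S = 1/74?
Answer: -53221860/37 ≈ -1.4384e+6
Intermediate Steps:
S = 1/74 ≈ 0.013514
(-188*(-3*(-3))*(6 + 4))*(S - 1*(-85)) = (-188*(-3*(-3))*(6 + 4))*(1/74 - 1*(-85)) = (-1692*10)*(1/74 + 85) = -188*90*(6291/74) = -16920*6291/74 = -53221860/37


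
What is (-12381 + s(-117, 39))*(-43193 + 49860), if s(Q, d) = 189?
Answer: -81284064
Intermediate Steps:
(-12381 + s(-117, 39))*(-43193 + 49860) = (-12381 + 189)*(-43193 + 49860) = -12192*6667 = -81284064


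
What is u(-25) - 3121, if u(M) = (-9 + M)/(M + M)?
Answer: -78008/25 ≈ -3120.3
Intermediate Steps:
u(M) = (-9 + M)/(2*M) (u(M) = (-9 + M)/((2*M)) = (-9 + M)*(1/(2*M)) = (-9 + M)/(2*M))
u(-25) - 3121 = (½)*(-9 - 25)/(-25) - 3121 = (½)*(-1/25)*(-34) - 3121 = 17/25 - 3121 = -78008/25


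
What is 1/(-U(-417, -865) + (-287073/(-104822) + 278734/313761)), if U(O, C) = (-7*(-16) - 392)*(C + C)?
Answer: -32889055542/15931339214777899 ≈ -2.0644e-6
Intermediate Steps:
U(O, C) = -560*C (U(O, C) = (112 - 392)*(2*C) = -560*C)
1/(-U(-417, -865) + (-287073/(-104822) + 278734/313761)) = 1/(-(-560)*(-865) + (-287073/(-104822) + 278734/313761)) = 1/(-1*484400 + (-287073*(-1/104822) + 278734*(1/313761))) = 1/(-484400 + (287073/104822 + 278734/313761)) = 1/(-484400 + 119289766901/32889055542) = 1/(-15931339214777899/32889055542) = -32889055542/15931339214777899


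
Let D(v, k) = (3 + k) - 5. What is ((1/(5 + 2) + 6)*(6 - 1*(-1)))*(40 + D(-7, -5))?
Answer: 1419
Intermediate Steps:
D(v, k) = -2 + k
((1/(5 + 2) + 6)*(6 - 1*(-1)))*(40 + D(-7, -5)) = ((1/(5 + 2) + 6)*(6 - 1*(-1)))*(40 + (-2 - 5)) = ((1/7 + 6)*(6 + 1))*(40 - 7) = ((⅐ + 6)*7)*33 = ((43/7)*7)*33 = 43*33 = 1419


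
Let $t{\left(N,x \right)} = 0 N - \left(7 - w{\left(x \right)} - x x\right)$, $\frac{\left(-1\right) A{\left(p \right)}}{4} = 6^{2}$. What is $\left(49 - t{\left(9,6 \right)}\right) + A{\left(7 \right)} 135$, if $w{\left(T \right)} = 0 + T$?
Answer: $-19426$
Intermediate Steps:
$A{\left(p \right)} = -144$ ($A{\left(p \right)} = - 4 \cdot 6^{2} = \left(-4\right) 36 = -144$)
$w{\left(T \right)} = T$
$t{\left(N,x \right)} = -7 + x + x^{2}$ ($t{\left(N,x \right)} = 0 N - \left(7 - x - x x\right) = 0 - \left(7 - x - x^{2}\right) = 0 + \left(-7 + x + x^{2}\right) = -7 + x + x^{2}$)
$\left(49 - t{\left(9,6 \right)}\right) + A{\left(7 \right)} 135 = \left(49 - \left(-7 + 6 + 6^{2}\right)\right) - 19440 = \left(49 - \left(-7 + 6 + 36\right)\right) - 19440 = \left(49 - 35\right) - 19440 = 14 - 19440 = -19426$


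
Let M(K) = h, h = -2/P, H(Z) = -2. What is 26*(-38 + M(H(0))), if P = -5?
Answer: -4888/5 ≈ -977.60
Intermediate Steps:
h = 2/5 (h = -2/(-5) = -2*(-1/5) = 2/5 ≈ 0.40000)
M(K) = 2/5
26*(-38 + M(H(0))) = 26*(-38 + 2/5) = 26*(-188/5) = -4888/5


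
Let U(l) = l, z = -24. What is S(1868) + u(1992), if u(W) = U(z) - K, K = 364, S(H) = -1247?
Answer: -1635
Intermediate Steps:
u(W) = -388 (u(W) = -24 - 1*364 = -24 - 364 = -388)
S(1868) + u(1992) = -1247 - 388 = -1635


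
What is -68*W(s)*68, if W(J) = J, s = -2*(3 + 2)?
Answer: 46240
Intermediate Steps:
s = -10 (s = -2*5 = -10)
-68*W(s)*68 = -68*(-10)*68 = 680*68 = 46240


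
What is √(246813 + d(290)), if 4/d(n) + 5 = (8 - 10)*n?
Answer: √9385064065/195 ≈ 496.80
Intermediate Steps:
d(n) = 4/(-5 - 2*n) (d(n) = 4/(-5 + (8 - 10)*n) = 4/(-5 - 2*n))
√(246813 + d(290)) = √(246813 - 4/(5 + 2*290)) = √(246813 - 4/(5 + 580)) = √(246813 - 4/585) = √(144385601/585) = √9385064065/195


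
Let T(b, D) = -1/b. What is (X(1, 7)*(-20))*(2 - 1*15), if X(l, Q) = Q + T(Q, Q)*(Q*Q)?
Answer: 0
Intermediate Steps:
X(l, Q) = 0 (X(l, Q) = Q + (-1/Q)*(Q*Q) = Q + (-1/Q)*Q² = Q - Q = 0)
(X(1, 7)*(-20))*(2 - 1*15) = (0*(-20))*(2 - 1*15) = 0*(2 - 15) = 0*(-13) = 0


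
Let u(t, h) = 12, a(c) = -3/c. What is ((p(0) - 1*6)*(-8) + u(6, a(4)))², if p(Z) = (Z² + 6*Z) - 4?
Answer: 8464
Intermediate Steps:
p(Z) = -4 + Z² + 6*Z
((p(0) - 1*6)*(-8) + u(6, a(4)))² = (((-4 + 0² + 6*0) - 1*6)*(-8) + 12)² = (((-4 + 0 + 0) - 6)*(-8) + 12)² = ((-4 - 6)*(-8) + 12)² = (-10*(-8) + 12)² = (80 + 12)² = 92² = 8464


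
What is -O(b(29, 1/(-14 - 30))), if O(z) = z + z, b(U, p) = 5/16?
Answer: -5/8 ≈ -0.62500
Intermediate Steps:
b(U, p) = 5/16 (b(U, p) = 5*(1/16) = 5/16)
O(z) = 2*z
-O(b(29, 1/(-14 - 30))) = -2*5/16 = -1*5/8 = -5/8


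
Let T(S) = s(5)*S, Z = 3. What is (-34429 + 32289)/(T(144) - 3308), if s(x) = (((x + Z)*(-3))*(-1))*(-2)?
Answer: 107/511 ≈ 0.20939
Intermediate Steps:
s(x) = -18 - 6*x (s(x) = (((x + 3)*(-3))*(-1))*(-2) = (((3 + x)*(-3))*(-1))*(-2) = ((-9 - 3*x)*(-1))*(-2) = (9 + 3*x)*(-2) = -18 - 6*x)
T(S) = -48*S (T(S) = (-18 - 6*5)*S = (-18 - 30)*S = -48*S)
(-34429 + 32289)/(T(144) - 3308) = (-34429 + 32289)/(-48*144 - 3308) = -2140/(-6912 - 3308) = -2140/(-10220) = -2140*(-1/10220) = 107/511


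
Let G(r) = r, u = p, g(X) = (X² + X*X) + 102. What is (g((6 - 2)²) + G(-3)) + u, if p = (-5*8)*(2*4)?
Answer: 291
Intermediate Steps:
p = -320 (p = -40*8 = -320)
g(X) = 102 + 2*X² (g(X) = (X² + X²) + 102 = 2*X² + 102 = 102 + 2*X²)
u = -320
(g((6 - 2)²) + G(-3)) + u = ((102 + 2*((6 - 2)²)²) - 3) - 320 = ((102 + 2*(4²)²) - 3) - 320 = ((102 + 2*16²) - 3) - 320 = ((102 + 2*256) - 3) - 320 = ((102 + 512) - 3) - 320 = (614 - 3) - 320 = 611 - 320 = 291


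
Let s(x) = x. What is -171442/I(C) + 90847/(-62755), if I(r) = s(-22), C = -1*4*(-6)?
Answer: 488947458/62755 ≈ 7791.4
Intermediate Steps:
C = 24 (C = -4*(-6) = 24)
I(r) = -22
-171442/I(C) + 90847/(-62755) = -171442/(-22) + 90847/(-62755) = -171442*(-1/22) + 90847*(-1/62755) = 85721/11 - 90847/62755 = 488947458/62755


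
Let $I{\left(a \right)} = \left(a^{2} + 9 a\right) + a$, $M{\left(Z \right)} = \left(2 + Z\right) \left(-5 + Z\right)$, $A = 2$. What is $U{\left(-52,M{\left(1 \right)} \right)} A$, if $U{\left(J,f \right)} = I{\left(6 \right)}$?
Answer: $192$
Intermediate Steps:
$M{\left(Z \right)} = \left(-5 + Z\right) \left(2 + Z\right)$
$I{\left(a \right)} = a^{2} + 10 a$
$U{\left(J,f \right)} = 96$ ($U{\left(J,f \right)} = 6 \left(10 + 6\right) = 6 \cdot 16 = 96$)
$U{\left(-52,M{\left(1 \right)} \right)} A = 96 \cdot 2 = 192$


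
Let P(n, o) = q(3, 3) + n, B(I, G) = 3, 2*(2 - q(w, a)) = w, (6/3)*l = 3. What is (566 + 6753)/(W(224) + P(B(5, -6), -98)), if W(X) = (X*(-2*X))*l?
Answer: -14638/301049 ≈ -0.048623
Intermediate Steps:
l = 3/2 (l = (½)*3 = 3/2 ≈ 1.5000)
q(w, a) = 2 - w/2
W(X) = -3*X² (W(X) = (X*(-2*X))*(3/2) = -2*X²*(3/2) = -3*X²)
P(n, o) = ½ + n (P(n, o) = (2 - ½*3) + n = (2 - 3/2) + n = ½ + n)
(566 + 6753)/(W(224) + P(B(5, -6), -98)) = (566 + 6753)/(-3*224² + (½ + 3)) = 7319/(-3*50176 + 7/2) = 7319/(-150528 + 7/2) = 7319/(-301049/2) = 7319*(-2/301049) = -14638/301049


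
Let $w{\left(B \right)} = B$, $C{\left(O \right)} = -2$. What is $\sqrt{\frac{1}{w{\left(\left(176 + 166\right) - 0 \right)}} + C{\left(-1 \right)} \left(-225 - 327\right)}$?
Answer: $\frac{\sqrt{14347622}}{114} \approx 33.227$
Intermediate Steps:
$\sqrt{\frac{1}{w{\left(\left(176 + 166\right) - 0 \right)}} + C{\left(-1 \right)} \left(-225 - 327\right)} = \sqrt{\frac{1}{\left(176 + 166\right) - 0} - 2 \left(-225 - 327\right)} = \sqrt{\frac{1}{342 + 0} - -1104} = \sqrt{\frac{1}{342} + 1104} = \sqrt{\frac{377569}{342}} = \frac{\sqrt{14347622}}{114}$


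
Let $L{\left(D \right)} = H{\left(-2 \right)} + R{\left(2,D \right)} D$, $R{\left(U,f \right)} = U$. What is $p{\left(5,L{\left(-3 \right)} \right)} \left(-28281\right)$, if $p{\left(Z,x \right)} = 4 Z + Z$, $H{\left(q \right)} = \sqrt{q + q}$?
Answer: $-707025$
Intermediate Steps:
$H{\left(q \right)} = \sqrt{2} \sqrt{q}$ ($H{\left(q \right)} = \sqrt{2 q} = \sqrt{2} \sqrt{q}$)
$L{\left(D \right)} = 2 i + 2 D$ ($L{\left(D \right)} = \sqrt{2} \sqrt{-2} + 2 D = \sqrt{2} i \sqrt{2} + 2 D = 2 i + 2 D$)
$p{\left(Z,x \right)} = 5 Z$
$p{\left(5,L{\left(-3 \right)} \right)} \left(-28281\right) = 5 \cdot 5 \left(-28281\right) = 25 \left(-28281\right) = -707025$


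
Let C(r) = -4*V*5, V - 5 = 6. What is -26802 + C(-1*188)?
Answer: -27022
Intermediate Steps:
V = 11 (V = 5 + 6 = 11)
C(r) = -220 (C(r) = -4*11*5 = -44*5 = -220)
-26802 + C(-1*188) = -26802 - 220 = -27022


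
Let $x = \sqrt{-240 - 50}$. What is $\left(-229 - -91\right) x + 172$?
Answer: $172 - 138 i \sqrt{290} \approx 172.0 - 2350.1 i$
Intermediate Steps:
$x = i \sqrt{290}$ ($x = \sqrt{-290} = i \sqrt{290} \approx 17.029 i$)
$\left(-229 - -91\right) x + 172 = \left(-229 - -91\right) i \sqrt{290} + 172 = \left(-229 + 91\right) i \sqrt{290} + 172 = - 138 i \sqrt{290} + 172 = 172 - 138 i \sqrt{290}$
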